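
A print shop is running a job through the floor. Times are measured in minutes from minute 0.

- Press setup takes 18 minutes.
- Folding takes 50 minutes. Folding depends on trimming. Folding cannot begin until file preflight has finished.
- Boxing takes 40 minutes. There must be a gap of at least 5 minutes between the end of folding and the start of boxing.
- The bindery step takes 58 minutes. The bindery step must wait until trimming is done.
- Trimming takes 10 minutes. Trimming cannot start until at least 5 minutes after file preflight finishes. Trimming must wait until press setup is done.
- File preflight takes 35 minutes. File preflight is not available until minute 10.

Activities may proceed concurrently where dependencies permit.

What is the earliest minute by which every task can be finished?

Nothing blocks press setup, so it runs from minute 0 to minute 18.
After its own release at minute 10, file preflight can start at minute 10 and finishes at minute 45.
Trimming needs all of file preflight (finishes minute 45, plus 5-minute gap → minute 50); press setup (finishes minute 18). That puts its earliest start at minute 50; it finishes at 50 + 10 = minute 60.
The bindery step cannot begin until trimming (finishes minute 60). It runs from minute 60 to 60 + 58 = minute 118.
Folding needs all of trimming (finishes minute 60); file preflight (finishes minute 45). That puts its earliest start at minute 60; it finishes at 60 + 50 = minute 110.
Boxing cannot begin until folding (finishes minute 110, plus 5-minute gap → minute 115). It runs from minute 115 to 115 + 40 = minute 155.
All tasks are finished once the last one completes. Finish times: File preflight at 45, Press setup at 18, Trimming at 60, Folding at 110, The bindery step at 118, Boxing at 155. The latest is minute 155.

155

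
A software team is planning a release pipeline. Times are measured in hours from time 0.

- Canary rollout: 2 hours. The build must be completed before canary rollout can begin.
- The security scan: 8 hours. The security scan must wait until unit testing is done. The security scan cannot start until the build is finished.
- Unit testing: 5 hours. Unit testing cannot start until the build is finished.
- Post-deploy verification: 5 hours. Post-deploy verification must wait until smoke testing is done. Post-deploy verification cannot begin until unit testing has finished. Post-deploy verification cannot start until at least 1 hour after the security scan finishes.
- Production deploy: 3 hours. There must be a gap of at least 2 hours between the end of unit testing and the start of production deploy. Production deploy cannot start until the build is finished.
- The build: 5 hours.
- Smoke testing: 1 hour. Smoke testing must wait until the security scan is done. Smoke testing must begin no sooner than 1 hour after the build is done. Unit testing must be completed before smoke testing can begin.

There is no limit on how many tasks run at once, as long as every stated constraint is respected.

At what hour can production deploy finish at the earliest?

15

Nothing blocks the build, so it runs from hour 0 to hour 5.
After the build (finishes hour 5), unit testing can start at hour 5 and finishes at hour 10.
Production deploy needs all of unit testing (finishes hour 10, plus 2-hour gap → hour 12); the build (finishes hour 5). That puts its earliest start at hour 12; it finishes at 12 + 3 = hour 15.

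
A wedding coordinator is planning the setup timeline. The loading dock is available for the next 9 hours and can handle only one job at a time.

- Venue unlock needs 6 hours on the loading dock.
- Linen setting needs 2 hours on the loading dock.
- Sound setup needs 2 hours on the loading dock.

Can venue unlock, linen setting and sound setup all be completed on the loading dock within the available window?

Running back to back, the jobs need 6 + 2 + 2 = 10 hours on the loading dock.
Since 10 > 9, they cannot all fit.

No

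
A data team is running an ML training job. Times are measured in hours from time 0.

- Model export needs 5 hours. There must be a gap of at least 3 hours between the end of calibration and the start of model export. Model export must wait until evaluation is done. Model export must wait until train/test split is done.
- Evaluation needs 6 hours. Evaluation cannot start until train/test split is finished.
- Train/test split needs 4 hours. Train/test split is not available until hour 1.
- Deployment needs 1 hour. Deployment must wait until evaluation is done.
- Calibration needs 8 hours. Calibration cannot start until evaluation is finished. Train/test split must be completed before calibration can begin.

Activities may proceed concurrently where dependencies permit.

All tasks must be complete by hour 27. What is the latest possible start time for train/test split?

1

Model export has no dependents, so it just needs to finish by hour 27. Starting by 27 − 5 = hour 22 achieves that.
Calibration feeds into model export (must start by hour 22, minus 3-hour gap → hour 19); so calibration must finish by hour 19 and therefore start by hour 11.
Nothing follows deployment; the deadline of hour 27 is its only limit. It must start by 27 − 1 = hour 26.
Evaluation must finish in time for calibration (must start by hour 11); model export (must start by hour 22); deployment (must start by hour 26). The tightest is hour 11, so evaluation must start by 11 − 6 = hour 5.
Train/test split must finish in time for evaluation (must start by hour 5); calibration (must start by hour 11); model export (must start by hour 22). The tightest is hour 5, so train/test split must start by 5 − 4 = hour 1.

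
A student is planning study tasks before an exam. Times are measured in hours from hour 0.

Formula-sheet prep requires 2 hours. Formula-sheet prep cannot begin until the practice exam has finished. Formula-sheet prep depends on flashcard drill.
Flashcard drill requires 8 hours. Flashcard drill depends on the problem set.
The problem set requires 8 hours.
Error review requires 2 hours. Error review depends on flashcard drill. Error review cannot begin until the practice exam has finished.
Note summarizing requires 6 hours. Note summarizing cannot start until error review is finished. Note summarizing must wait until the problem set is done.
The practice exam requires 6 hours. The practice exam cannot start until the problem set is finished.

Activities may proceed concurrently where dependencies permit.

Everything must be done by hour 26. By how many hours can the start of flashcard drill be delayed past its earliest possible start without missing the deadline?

2

The problem set can start immediately at hour 0; it finishes at hour 8.
Flashcard drill waits on the problem set (finishes hour 8), so it starts at hour 8 and finishes at 8 + 8 = hour 16.

Working backward from the deadline:
To finish by hour 26, note summarizing (duration 6) must start no later than hour 20.
Error review feeds into note summarizing (must start by hour 20); so error review must finish by hour 20 and therefore start by hour 18.
Formula-sheet prep must finish by hour 26; it takes 2 hours, so it must start by 26 − 2 = hour 24.
For flashcard drill: error review (must start by hour 18); formula-sheet prep (must start by hour 24). The most restrictive is hour 18; with an 8-hour duration, flashcard drill must start by hour 10.
So flashcard drill can start as early as hour 8 and as late as hour 10, giving 10 − 8 = 2 hours of slack.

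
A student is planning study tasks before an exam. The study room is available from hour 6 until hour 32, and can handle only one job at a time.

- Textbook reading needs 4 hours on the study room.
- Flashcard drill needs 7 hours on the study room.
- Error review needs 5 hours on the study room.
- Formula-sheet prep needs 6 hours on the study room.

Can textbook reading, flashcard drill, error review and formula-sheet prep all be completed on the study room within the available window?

The study room window is 32 − 6 = 26 hours.
Running back to back, the jobs need 4 + 7 + 5 + 6 = 22 hours on the study room.
Since 22 ≤ 26, they fit within the window.

Yes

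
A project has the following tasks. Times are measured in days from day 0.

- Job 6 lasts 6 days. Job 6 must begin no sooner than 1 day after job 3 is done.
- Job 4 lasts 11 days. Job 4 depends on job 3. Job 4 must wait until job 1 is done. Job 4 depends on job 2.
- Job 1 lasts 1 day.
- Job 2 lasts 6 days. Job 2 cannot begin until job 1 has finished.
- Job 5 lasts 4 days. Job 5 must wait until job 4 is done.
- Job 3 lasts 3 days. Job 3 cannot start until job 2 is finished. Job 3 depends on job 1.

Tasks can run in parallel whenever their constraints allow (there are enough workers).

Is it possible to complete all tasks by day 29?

Nothing blocks job 1, so it runs from day 0 to day 1.
Job 2 waits on job 1 (finishes day 1), so it starts at day 1 and finishes at 1 + 6 = day 7.
Job 3 cannot start until job 2 (finishes day 7); job 1 (finishes day 1). The controlling bound is day 7, so job 3 finishes at 7 + 3 = day 10.
After job 3 (finishes day 10, plus 1-day gap → day 11), job 6 can start at day 11 and finishes at day 17.
Job 4 has to wait for job 3 (finishes day 10); job 1 (finishes day 1); job 2 (finishes day 7). The latest of these is day 10, so job 4 runs day 10 to 10 + 11 = day 21.
Job 5 cannot begin until job 4 (finishes day 21). It runs from day 21 to 21 + 4 = day 25.
Every task is finished by day 25, which is no later than the deadline of 29, so the schedule is feasible.

Yes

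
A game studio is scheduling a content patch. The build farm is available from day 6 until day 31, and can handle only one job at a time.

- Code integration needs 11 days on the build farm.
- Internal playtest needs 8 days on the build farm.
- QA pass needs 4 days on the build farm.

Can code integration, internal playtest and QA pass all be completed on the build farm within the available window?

The build farm window is 31 − 6 = 25 days.
Running back to back, the jobs need 11 + 8 + 4 = 23 days on the build farm.
Since 23 ≤ 25, they fit within the window.

Yes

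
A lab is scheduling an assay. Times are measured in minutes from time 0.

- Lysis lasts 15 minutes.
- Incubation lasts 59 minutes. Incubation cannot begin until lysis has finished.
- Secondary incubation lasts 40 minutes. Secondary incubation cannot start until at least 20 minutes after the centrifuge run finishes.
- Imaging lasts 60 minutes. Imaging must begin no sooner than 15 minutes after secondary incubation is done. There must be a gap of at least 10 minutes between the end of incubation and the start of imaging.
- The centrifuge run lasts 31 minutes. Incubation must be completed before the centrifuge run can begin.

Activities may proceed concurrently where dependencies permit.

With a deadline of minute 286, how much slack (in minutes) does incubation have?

Lysis can start immediately at minute 0; it finishes at minute 15.
Incubation cannot begin until lysis (finishes minute 15). It runs from minute 15 to 15 + 59 = minute 74.

Working backward from the deadline:
Nothing follows imaging; the deadline of minute 286 is its only limit. It must start by 286 − 60 = minute 226.
Secondary incubation must finish before imaging (must start by minute 226, minus 15-minute gap → minute 211). With a 40-minute duration, secondary incubation must start by 211 − 40 = minute 171.
Since secondary incubation (must start by minute 171, minus 20-minute gap → minute 151) depends on it, the centrifuge run must finish by minute 151. Backing off its 31-minute duration gives a latest start of minute 120.
Incubation feeds the centrifuge run (must start by minute 120); imaging (must start by minute 226, minus 10-minute gap → minute 216). Taking the minimum, incubation must finish by minute 120 and start by 120 − 59 = minute 61.
So incubation can start as early as minute 15 and as late as minute 61, giving 61 − 15 = 46 minutes of slack.

46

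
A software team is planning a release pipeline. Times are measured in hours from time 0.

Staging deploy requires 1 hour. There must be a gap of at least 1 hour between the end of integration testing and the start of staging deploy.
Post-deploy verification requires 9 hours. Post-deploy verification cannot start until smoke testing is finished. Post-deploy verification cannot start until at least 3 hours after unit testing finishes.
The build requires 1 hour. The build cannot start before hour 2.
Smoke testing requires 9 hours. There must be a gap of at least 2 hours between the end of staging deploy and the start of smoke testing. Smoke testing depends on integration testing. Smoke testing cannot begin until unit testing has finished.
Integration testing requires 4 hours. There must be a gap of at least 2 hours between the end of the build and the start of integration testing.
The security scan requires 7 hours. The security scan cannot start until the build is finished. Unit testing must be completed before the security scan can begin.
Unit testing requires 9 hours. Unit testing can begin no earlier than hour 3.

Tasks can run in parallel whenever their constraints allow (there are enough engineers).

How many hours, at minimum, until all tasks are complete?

After its own release at hour 3, unit testing can start at hour 3 and finishes at hour 12.
The build waits on its own release at hour 2, so it starts at hour 2 and finishes at 2 + 1 = hour 3.
For the security scan: the build (finishes hour 3); unit testing (finishes hour 12). Taking the maximum gives a start of hour 12, and it finishes at 12 + 7 = hour 19.
After the build (finishes hour 3, plus 2-hour gap → hour 5), integration testing can start at hour 5 and finishes at hour 9.
After integration testing (finishes hour 9, plus 1-hour gap → hour 10), staging deploy can start at hour 10 and finishes at hour 11.
For smoke testing: staging deploy (finishes hour 11, plus 2-hour gap → hour 13); integration testing (finishes hour 9); unit testing (finishes hour 12). Taking the maximum gives a start of hour 13, and it finishes at 13 + 9 = hour 22.
Post-deploy verification cannot start until smoke testing (finishes hour 22); unit testing (finishes hour 12, plus 3-hour gap → hour 15). The controlling bound is hour 22, so post-deploy verification finishes at 22 + 9 = hour 31.
All tasks are finished once the last one completes. Finish times: The build at 3, Unit testing at 12, Integration testing at 9, The security scan at 19, Staging deploy at 11, Smoke testing at 22, Post-deploy verification at 31. The latest is hour 31.

31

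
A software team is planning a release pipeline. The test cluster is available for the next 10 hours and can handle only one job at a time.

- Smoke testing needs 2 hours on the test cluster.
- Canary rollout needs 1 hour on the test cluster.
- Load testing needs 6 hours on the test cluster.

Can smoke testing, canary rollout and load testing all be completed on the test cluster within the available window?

Running back to back, the jobs need 2 + 1 + 6 = 9 hours on the test cluster.
Since 9 ≤ 10, they fit within the window.

Yes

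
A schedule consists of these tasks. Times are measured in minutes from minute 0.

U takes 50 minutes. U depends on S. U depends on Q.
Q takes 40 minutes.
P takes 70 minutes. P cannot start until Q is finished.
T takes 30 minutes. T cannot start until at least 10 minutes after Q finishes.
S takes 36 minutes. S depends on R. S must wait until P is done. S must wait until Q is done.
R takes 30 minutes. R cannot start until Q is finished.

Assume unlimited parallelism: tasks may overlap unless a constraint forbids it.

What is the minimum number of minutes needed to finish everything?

Q has no prerequisites, so it starts at minute 0 and finishes at minute 40.
After Q (finishes minute 40, plus 10-minute gap → minute 50), T can start at minute 50 and finishes at minute 80.
R waits on Q (finishes minute 40), so it starts at minute 40 and finishes at 40 + 30 = minute 70.
P cannot begin until Q (finishes minute 40). It runs from minute 40 to 40 + 70 = minute 110.
S has to wait for R (finishes minute 70); P (finishes minute 110); Q (finishes minute 40). The latest of these is minute 110, so S runs minute 110 to 110 + 36 = minute 146.
U has to wait for S (finishes minute 146); Q (finishes minute 40). The latest of these is minute 146, so U runs minute 146 to 146 + 50 = minute 196.
All tasks are finished once the last one completes. Finish times: P at 110, Q at 40, R at 70, S at 146, T at 80, U at 196. The latest is minute 196.

196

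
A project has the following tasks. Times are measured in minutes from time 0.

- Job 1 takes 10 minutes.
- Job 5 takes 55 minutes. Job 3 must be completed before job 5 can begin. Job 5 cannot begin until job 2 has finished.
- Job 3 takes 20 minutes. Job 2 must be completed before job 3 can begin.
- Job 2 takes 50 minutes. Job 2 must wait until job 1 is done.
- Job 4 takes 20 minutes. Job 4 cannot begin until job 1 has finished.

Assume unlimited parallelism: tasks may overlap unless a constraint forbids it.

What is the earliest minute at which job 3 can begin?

Job 1 can start immediately at minute 0; it finishes at minute 10.
Job 2 waits on job 1 (finishes minute 10), so it starts at minute 10 and finishes at 10 + 50 = minute 60.
Job 3 waits on job 2 (finishes minute 60), so the earliest it can start is minute 60.

60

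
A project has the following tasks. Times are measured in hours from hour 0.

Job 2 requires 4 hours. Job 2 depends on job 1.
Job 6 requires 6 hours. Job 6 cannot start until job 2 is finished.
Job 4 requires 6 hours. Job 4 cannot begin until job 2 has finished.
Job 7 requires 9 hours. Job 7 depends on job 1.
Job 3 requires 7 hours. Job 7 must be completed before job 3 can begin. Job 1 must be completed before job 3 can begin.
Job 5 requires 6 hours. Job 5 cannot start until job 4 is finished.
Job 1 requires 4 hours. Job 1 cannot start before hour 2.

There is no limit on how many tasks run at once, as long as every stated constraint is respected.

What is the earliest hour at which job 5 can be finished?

22

Job 1 waits on its own release at hour 2, so it starts at hour 2 and finishes at 2 + 4 = hour 6.
After job 1 (finishes hour 6), job 2 can start at hour 6 and finishes at hour 10.
Job 4 waits on job 2 (finishes hour 10), so it starts at hour 10 and finishes at 10 + 6 = hour 16.
Job 5 waits on job 4 (finishes hour 16), so it starts at hour 16 and finishes at 16 + 6 = hour 22.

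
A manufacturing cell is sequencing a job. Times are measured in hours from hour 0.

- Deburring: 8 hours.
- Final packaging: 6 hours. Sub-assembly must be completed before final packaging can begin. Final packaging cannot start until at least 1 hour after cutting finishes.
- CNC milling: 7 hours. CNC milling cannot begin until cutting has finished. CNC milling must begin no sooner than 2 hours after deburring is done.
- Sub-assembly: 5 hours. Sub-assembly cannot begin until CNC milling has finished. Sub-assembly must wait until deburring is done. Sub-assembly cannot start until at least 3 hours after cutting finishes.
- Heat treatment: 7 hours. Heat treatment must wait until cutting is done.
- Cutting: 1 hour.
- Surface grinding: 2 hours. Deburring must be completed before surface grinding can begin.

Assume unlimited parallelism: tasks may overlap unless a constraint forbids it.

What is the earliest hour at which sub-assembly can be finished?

Deburring has no prerequisites, so it starts at hour 0 and finishes at hour 8.
Nothing blocks cutting, so it runs from hour 0 to hour 1.
CNC milling needs all of cutting (finishes hour 1); deburring (finishes hour 8, plus 2-hour gap → hour 10). That puts its earliest start at hour 10; it finishes at 10 + 7 = hour 17.
Sub-assembly cannot start until CNC milling (finishes hour 17); deburring (finishes hour 8); cutting (finishes hour 1, plus 3-hour gap → hour 4). The controlling bound is hour 17, so sub-assembly finishes at 17 + 5 = hour 22.

22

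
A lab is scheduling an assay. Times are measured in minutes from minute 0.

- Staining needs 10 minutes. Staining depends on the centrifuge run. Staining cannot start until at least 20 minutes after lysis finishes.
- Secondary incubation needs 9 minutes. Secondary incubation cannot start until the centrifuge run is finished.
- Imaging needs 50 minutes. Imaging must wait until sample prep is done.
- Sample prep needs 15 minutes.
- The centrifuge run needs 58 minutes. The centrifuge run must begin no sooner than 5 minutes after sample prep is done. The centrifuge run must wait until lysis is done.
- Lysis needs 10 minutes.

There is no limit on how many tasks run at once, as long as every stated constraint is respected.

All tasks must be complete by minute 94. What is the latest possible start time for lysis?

16

Nothing follows staining; the deadline of minute 94 is its only limit. It must start by 94 − 10 = minute 84.
Secondary incubation must finish by minute 94; it takes 9 minutes, so it must start by 94 − 9 = minute 85.
The centrifuge run has several dependents: staining (must start by minute 84); secondary incubation (must start by minute 85). The earliest of those limits is minute 84, so the centrifuge run must start by 84 − 58 = minute 26.
Lysis must finish in time for the centrifuge run (must start by minute 26); staining (must start by minute 84, minus 20-minute gap → minute 64). The tightest is minute 26, so lysis must start by 26 − 10 = minute 16.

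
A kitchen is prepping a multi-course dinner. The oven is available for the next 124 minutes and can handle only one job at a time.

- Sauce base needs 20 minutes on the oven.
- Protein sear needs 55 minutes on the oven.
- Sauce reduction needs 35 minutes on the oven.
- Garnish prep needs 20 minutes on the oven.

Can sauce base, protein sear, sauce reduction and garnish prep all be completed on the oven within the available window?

Running back to back, the jobs need 20 + 55 + 35 + 20 = 130 minutes on the oven.
Since 130 > 124, they cannot all fit.

No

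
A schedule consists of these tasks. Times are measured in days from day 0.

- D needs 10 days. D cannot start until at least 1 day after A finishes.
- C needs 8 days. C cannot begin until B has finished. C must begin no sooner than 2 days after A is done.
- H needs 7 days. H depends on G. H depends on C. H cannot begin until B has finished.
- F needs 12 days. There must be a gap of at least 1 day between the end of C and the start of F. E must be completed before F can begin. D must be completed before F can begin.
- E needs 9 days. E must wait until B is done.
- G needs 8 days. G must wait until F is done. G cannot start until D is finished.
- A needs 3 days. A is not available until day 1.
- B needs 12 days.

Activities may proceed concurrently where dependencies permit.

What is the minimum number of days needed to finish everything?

48

B can start immediately at day 0; it finishes at day 12.
E cannot begin until B (finishes day 12). It runs from day 12 to 12 + 9 = day 21.
A waits on its own release at day 1, so it starts at day 1 and finishes at 1 + 3 = day 4.
After A (finishes day 4, plus 1-day gap → day 5), D can start at day 5 and finishes at day 15.
For C: B (finishes day 12); A (finishes day 4, plus 2-day gap → day 6). Taking the maximum gives a start of day 12, and it finishes at 12 + 8 = day 20.
F needs all of C (finishes day 20, plus 1-day gap → day 21); E (finishes day 21); D (finishes day 15). That puts its earliest start at day 21; it finishes at 21 + 12 = day 33.
G cannot start until F (finishes day 33); D (finishes day 15). The controlling bound is day 33, so G finishes at 33 + 8 = day 41.
For H: G (finishes day 41); C (finishes day 20); B (finishes day 12). Taking the maximum gives a start of day 41, and it finishes at 41 + 7 = day 48.
All tasks are finished once the last one completes. Finish times: A at 4, B at 12, C at 20, D at 15, E at 21, F at 33, G at 41, H at 48. The latest is day 48.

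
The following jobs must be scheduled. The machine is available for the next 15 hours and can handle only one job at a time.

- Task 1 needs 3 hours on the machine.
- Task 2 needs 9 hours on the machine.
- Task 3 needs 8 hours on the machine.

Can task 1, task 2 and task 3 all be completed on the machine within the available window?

No

Running back to back, the jobs need 3 + 9 + 8 = 20 hours on the machine.
Since 20 > 15, they cannot all fit.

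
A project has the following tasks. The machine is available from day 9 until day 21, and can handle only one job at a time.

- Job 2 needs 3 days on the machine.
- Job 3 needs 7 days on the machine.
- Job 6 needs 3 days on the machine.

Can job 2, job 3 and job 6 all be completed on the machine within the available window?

No

The machine window is 21 − 9 = 12 days.
Running back to back, the jobs need 3 + 7 + 3 = 13 days on the machine.
Since 13 > 12, they cannot all fit.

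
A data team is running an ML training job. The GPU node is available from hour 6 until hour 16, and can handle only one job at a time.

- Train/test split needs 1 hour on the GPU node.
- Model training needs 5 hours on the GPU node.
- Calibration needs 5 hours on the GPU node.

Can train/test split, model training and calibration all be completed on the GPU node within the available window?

The GPU node window is 16 − 6 = 10 hours.
Running back to back, the jobs need 1 + 5 + 5 = 11 hours on the GPU node.
Since 11 > 10, they cannot all fit.

No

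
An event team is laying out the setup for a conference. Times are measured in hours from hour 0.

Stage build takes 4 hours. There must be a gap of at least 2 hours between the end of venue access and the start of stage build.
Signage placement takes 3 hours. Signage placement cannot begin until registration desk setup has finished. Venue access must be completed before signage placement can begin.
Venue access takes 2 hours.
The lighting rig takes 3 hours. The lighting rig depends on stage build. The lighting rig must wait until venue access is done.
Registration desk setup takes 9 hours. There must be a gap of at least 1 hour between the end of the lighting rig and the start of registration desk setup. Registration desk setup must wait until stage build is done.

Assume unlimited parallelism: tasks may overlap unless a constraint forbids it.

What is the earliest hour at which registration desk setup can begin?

Nothing blocks venue access, so it runs from hour 0 to hour 2.
Stage build cannot begin until venue access (finishes hour 2, plus 2-hour gap → hour 4). It runs from hour 4 to 4 + 4 = hour 8.
For the lighting rig: stage build (finishes hour 8); venue access (finishes hour 2). Taking the maximum gives a start of hour 8, and it finishes at 8 + 3 = hour 11.
Registration desk setup waits on the lighting rig (finishes hour 11, plus 1-hour gap → hour 12); stage build (finishes hour 8). The latest of these is hour 12, which is the earliest registration desk setup can start.

12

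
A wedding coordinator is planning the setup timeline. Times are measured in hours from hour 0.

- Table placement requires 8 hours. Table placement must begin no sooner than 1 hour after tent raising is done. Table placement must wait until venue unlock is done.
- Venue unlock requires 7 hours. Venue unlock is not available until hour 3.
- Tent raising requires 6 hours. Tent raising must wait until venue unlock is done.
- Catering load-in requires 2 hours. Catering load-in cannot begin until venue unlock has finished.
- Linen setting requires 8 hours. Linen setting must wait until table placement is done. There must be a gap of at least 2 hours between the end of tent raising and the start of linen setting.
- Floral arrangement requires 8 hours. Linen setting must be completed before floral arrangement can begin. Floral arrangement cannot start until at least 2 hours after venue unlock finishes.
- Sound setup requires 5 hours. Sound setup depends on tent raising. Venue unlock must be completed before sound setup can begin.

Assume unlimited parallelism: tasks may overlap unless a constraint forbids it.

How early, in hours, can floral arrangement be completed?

41

After its own release at hour 3, venue unlock can start at hour 3 and finishes at hour 10.
Tent raising waits on venue unlock (finishes hour 10), so it starts at hour 10 and finishes at 10 + 6 = hour 16.
For table placement: tent raising (finishes hour 16, plus 1-hour gap → hour 17); venue unlock (finishes hour 10). Taking the maximum gives a start of hour 17, and it finishes at 17 + 8 = hour 25.
Linen setting needs all of table placement (finishes hour 25); tent raising (finishes hour 16, plus 2-hour gap → hour 18). That puts its earliest start at hour 25; it finishes at 25 + 8 = hour 33.
Floral arrangement needs all of linen setting (finishes hour 33); venue unlock (finishes hour 10, plus 2-hour gap → hour 12). That puts its earliest start at hour 33; it finishes at 33 + 8 = hour 41.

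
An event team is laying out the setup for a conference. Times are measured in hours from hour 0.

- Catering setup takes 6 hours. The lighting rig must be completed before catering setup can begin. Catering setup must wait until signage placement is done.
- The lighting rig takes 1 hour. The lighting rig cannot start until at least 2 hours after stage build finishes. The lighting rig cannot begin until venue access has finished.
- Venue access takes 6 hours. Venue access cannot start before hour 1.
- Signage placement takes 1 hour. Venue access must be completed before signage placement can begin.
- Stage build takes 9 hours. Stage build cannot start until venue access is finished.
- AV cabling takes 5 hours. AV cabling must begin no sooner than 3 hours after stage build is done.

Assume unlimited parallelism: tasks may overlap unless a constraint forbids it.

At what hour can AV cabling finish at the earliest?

Venue access cannot begin until its own release at hour 1. It runs from hour 1 to 1 + 6 = hour 7.
Stage build cannot begin until venue access (finishes hour 7). It runs from hour 7 to 7 + 9 = hour 16.
AV cabling cannot begin until stage build (finishes hour 16, plus 3-hour gap → hour 19). It runs from hour 19 to 19 + 5 = hour 24.

24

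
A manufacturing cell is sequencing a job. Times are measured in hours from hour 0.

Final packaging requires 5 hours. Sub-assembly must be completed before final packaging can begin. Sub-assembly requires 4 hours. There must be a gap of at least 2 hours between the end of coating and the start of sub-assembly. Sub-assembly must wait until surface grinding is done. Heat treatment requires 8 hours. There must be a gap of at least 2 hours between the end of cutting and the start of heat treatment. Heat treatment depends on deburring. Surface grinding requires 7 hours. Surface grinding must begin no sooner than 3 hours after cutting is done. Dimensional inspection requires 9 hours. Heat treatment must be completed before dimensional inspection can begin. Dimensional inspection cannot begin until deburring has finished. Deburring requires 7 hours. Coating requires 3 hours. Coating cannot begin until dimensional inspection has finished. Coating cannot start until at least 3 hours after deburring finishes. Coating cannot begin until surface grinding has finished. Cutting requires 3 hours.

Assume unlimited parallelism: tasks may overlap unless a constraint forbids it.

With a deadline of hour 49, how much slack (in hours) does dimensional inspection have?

Deburring can start immediately at hour 0; it finishes at hour 7.
Nothing blocks cutting, so it runs from hour 0 to hour 3.
Heat treatment has to wait for cutting (finishes hour 3, plus 2-hour gap → hour 5); deburring (finishes hour 7). The latest of these is hour 7, so heat treatment runs hour 7 to 7 + 8 = hour 15.
Dimensional inspection needs all of heat treatment (finishes hour 15); deburring (finishes hour 7). That puts its earliest start at hour 15; it finishes at 15 + 9 = hour 24.

Working backward from the deadline:
Final packaging has no dependents, so it just needs to finish by hour 49. Starting by 49 − 5 = hour 44 achieves that.
Sub-assembly feeds into final packaging (must start by hour 44); so sub-assembly must finish by hour 44 and therefore start by hour 40.
Coating feeds into sub-assembly (must start by hour 40, minus 2-hour gap → hour 38); so coating must finish by hour 38 and therefore start by hour 35.
Dimensional inspection feeds into coating (must start by hour 35); so dimensional inspection must finish by hour 35 and therefore start by hour 26.
So dimensional inspection can start as early as hour 15 and as late as hour 26, giving 26 − 15 = 11 hours of slack.

11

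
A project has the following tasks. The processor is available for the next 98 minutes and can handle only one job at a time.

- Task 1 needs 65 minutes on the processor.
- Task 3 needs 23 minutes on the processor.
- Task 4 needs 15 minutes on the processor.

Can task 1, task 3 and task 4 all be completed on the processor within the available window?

Running back to back, the jobs need 65 + 23 + 15 = 103 minutes on the processor.
Since 103 > 98, they cannot all fit.

No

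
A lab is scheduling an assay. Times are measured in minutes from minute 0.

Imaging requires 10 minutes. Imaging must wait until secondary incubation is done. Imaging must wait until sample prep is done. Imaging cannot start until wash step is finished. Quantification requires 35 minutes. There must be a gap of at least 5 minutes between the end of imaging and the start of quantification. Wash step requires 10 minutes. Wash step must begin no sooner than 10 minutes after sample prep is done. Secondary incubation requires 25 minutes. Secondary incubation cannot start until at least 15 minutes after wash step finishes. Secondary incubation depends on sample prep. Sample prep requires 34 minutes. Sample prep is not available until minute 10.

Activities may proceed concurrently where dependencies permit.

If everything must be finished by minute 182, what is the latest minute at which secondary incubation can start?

Quantification must finish by minute 182; it takes 35 minutes, so it must start by 182 − 35 = minute 147.
Since quantification (must start by minute 147, minus 5-minute gap → minute 142) depends on it, imaging must finish by minute 142. Backing off its 10-minute duration gives a latest start of minute 132.
Since imaging (must start by minute 132) depends on it, secondary incubation must finish by minute 132. Backing off its 25-minute duration gives a latest start of minute 107.

107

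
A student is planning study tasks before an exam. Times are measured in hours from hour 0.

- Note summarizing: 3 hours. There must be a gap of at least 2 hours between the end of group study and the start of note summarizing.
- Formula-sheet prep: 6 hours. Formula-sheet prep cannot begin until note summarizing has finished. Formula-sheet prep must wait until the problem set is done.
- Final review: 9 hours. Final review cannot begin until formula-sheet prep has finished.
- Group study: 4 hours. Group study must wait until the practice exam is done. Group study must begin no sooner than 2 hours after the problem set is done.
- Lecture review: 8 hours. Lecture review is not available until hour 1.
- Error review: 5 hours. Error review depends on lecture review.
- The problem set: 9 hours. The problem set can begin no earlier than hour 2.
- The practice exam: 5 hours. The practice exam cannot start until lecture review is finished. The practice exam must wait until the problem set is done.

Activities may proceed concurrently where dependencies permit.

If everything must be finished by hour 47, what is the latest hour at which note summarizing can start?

Nothing follows final review; the deadline of hour 47 is its only limit. It must start by 47 − 9 = hour 38.
Formula-sheet prep has to be done before final review (must start by hour 38). That means finishing by hour 38, i.e. starting by 38 − 6 = hour 32.
Since formula-sheet prep (must start by hour 32) depends on it, note summarizing must finish by hour 32. Backing off its 3-hour duration gives a latest start of hour 29.

29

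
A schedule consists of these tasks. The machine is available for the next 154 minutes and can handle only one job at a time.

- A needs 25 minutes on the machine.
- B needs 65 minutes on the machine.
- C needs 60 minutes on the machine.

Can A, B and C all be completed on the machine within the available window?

Running back to back, the jobs need 25 + 65 + 60 = 150 minutes on the machine.
Since 150 ≤ 154, they fit within the window.

Yes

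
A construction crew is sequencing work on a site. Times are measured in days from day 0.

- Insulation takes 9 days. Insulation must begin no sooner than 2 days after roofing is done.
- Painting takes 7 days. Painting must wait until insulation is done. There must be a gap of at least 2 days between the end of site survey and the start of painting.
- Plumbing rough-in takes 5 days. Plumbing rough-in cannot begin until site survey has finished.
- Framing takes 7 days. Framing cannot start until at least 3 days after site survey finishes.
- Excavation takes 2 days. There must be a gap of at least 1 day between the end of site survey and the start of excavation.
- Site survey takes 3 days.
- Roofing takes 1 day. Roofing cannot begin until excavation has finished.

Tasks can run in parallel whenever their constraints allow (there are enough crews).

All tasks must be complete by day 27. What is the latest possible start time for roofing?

Nothing follows painting; the deadline of day 27 is its only limit. It must start by 27 − 7 = day 20.
Insulation must finish before painting (must start by day 20). With a 9-day duration, insulation must start by 20 − 9 = day 11.
Roofing feeds into insulation (must start by day 11, minus 2-day gap → day 9); so roofing must finish by day 9 and therefore start by day 8.

8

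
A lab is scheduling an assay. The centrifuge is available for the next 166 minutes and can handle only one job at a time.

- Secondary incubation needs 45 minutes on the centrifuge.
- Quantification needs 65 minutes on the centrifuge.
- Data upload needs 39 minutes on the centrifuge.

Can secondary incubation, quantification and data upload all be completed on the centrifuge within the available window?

Running back to back, the jobs need 45 + 65 + 39 = 149 minutes on the centrifuge.
Since 149 ≤ 166, they fit within the window.

Yes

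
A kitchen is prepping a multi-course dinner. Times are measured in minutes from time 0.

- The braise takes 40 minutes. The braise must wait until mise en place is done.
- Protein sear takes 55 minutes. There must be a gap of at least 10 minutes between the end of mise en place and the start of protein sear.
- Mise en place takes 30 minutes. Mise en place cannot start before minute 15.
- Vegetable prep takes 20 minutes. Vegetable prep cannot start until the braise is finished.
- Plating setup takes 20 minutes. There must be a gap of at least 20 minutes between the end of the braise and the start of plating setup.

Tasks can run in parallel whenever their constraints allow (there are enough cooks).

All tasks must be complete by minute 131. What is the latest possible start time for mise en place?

21

Vegetable prep has no dependents, so it just needs to finish by minute 131. Starting by 131 − 20 = minute 111 achieves that.
To finish by minute 131, plating setup (duration 20) must start no later than minute 111.
The braise must finish in time for vegetable prep (must start by minute 111); plating setup (must start by minute 111, minus 20-minute gap → minute 91). The tightest is minute 91, so the braise must start by 91 − 40 = minute 51.
Nothing follows protein sear; the deadline of minute 131 is its only limit. It must start by 131 − 55 = minute 76.
Mise en place has several dependents: the braise (must start by minute 51); protein sear (must start by minute 76, minus 10-minute gap → minute 66). The earliest of those limits is minute 51, so mise en place must start by 51 − 30 = minute 21.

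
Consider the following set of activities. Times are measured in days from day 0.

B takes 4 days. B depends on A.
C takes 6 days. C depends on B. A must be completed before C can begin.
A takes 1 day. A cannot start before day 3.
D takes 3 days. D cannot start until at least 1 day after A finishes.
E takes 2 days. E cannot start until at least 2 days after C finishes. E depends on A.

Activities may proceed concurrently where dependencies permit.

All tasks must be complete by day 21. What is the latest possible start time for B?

7

Nothing follows E; the deadline of day 21 is its only limit. It must start by 21 − 2 = day 19.
C feeds into E (must start by day 19, minus 2-day gap → day 17); so C must finish by day 17 and therefore start by day 11.
B feeds into C (must start by day 11); so B must finish by day 11 and therefore start by day 7.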